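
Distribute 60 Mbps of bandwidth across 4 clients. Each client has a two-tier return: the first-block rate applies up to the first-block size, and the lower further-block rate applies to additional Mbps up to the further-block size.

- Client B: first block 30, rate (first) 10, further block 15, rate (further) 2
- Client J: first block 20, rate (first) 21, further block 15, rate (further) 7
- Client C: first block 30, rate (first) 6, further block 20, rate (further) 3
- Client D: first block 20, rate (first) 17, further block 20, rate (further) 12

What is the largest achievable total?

Treat each block as its own option and order by rate: Client J/T1 21 > Client D/T1 17 > Client D/T2 12 > Client B/T1 10 > Client J/T2 7 > Client C/T1 6 > Client C/T2 3 > Client B/T2 2.
Client J T1 at 21: fill all 20 ; 40 left.
Client D/T1 (17): +20 ; 20 left.
Fill Client D T2 block (20 at 12) ; 0 left.
Total = 21×20 + 17×20 + 12×20 = 1000.

1000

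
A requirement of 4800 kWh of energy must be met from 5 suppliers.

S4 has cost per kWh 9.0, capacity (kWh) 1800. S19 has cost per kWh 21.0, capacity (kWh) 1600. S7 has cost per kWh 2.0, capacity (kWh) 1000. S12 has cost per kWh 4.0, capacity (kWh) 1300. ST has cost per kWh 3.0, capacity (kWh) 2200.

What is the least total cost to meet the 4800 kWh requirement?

Use suppliers in increasing cost order.
S7 at 2.0: take all 1000 kWh → 3800 still needed.
ST (3.0): use full 2200 → 1600 kWh to go.
Take 1300 from S12 at 4.0 → need 300 more.
S4 at 9.0: take 300 of its 1800 → requirement met.
S19: unused.
Cost = 1000×2.0 + 2200×3.0 + 1300×4.0 + 300×9.0 = 16500.

16500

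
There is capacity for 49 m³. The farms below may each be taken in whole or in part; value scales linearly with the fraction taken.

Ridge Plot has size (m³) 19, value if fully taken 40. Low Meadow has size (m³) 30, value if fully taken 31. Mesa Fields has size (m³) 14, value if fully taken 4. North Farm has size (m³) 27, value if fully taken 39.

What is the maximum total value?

Rank by value-to-size ratio: Ridge Plot 40/19≈2.11, North Farm 39/27≈1.44, Low Meadow 31/30≈1.03, Mesa Fields 4/14≈0.286.
Take all of Ridge Plot (19 m³, value 40) ; 30 m³ left.
Take all of North Farm (27 m³, value 39) ; 3 m³ left.
3 m³ left: a 3/30 share of Low Meadow gives 31×3/30 = 3.1.
Total value = 82.1.

82.1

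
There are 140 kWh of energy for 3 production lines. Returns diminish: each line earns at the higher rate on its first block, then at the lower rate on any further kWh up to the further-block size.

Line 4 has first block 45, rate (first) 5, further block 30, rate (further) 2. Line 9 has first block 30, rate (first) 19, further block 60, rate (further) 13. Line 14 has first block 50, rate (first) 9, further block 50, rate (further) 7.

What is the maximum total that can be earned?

1800

Order all 6 blocks by rate: Line 9/tier1 19 > Line 9/tier2 13 > Line 14/tier1 9 > Line 14/tier2 7 > Line 4/tier1 5 > Line 4/tier2 2.
Line 9/tier1 (19): +30 ; 110 left.
Line 9 tier2 at 13: fill all 60 ; 50 left.
Fill Line 14 tier1 block (50 at 9) ; 0 left.
Total = 19×30 + 13×60 + 9×50 = 1800.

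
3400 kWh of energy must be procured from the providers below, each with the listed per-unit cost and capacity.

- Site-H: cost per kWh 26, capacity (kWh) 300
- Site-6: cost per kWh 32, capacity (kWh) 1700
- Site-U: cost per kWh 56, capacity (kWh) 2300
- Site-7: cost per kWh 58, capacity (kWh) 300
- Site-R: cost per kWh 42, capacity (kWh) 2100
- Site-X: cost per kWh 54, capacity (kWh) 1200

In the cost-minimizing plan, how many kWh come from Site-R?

Cheapest first:
Site-H at 26: take all 300 kWh → 3100 still needed.
Site-6 at 32: take all 1700 kWh → 1400 still needed.
Site-R at 42: take 1400 of its 2100 → requirement met.
Site-X, Site-U, Site-7: unused.

1400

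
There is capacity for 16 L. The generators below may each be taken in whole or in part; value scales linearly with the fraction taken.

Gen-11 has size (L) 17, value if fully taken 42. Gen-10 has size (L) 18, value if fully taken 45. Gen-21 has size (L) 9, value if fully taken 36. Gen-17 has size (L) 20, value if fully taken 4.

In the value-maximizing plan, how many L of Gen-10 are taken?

7

Best value per unit of size first: Gen-21 36/9≈4, Gen-10 45/18≈2.5, Gen-11 42/17≈2.47, Gen-17 4/20≈0.2.
All 9 L of Gen-21 fit (value 36) ; 7 remain.
Fill the last 7 L with part of Gen-10: 7/18 of it earns 17.5.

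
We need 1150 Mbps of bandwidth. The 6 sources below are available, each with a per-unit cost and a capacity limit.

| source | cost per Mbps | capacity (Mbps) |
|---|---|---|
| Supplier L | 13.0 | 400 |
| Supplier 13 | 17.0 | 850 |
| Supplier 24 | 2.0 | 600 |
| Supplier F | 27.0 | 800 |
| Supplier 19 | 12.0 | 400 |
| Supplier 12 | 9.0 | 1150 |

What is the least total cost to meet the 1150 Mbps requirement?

6150

Cheapest first:
Supplier 24 at 2.0: take all 600 Mbps — 550 still needed.
Supplier 12 at 9.0: take 550 of its 1150 — requirement met.
Supplier 19, Supplier L, Supplier 13, Supplier F: unused.
Cost = 600×2.0 + 550×9.0 = 6150.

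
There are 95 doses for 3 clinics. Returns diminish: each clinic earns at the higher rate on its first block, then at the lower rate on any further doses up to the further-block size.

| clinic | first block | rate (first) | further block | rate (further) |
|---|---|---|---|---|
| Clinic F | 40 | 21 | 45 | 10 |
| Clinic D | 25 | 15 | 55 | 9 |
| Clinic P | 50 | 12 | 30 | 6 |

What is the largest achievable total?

Treat each block as its own option and order by rate: Clinic F/tier1 21 > Clinic D/tier1 15 > Clinic P/tier1 12 > Clinic F/tier2 10 > Clinic D/tier2 9 > Clinic P/tier2 6.
Clinic F/tier1 (21): +40 ; 55 left.
Fill Clinic D tier1 block (25 at 15) ; 30 left.
30 remain; put them into Clinic P tier1 at 12.
Total = 21×40 + 15×25 + 12×30 = 1575.

1575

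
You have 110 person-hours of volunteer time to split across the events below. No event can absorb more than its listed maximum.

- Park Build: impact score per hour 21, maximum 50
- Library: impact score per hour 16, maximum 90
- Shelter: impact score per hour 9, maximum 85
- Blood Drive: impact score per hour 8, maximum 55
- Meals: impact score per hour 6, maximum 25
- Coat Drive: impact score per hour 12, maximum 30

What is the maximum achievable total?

2010

Order the events by impact score per hour: Park Build 21 > Library 16 > Coat Drive 12 > Shelter 9 > Blood Drive 8 > Meals 6.
Park Build takes 50 to reach its cap of 50 → 60 left.
Only 60 left; Library takes them to reach 60.
Total = 21×50 + 16×60 = 2010.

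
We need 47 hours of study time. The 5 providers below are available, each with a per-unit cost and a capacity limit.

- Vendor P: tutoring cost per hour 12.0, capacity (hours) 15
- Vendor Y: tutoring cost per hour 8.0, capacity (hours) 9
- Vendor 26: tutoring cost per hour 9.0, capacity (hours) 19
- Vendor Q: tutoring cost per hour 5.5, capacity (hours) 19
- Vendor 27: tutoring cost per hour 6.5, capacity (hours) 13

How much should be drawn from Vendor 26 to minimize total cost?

Fill from the cheapest provider first.
Vendor Q at 5.5: take all 19 hours → 28 still needed.
Vendor 27 (6.5): use full 13 → 15 hours to go.
Vendor Y (8.0): use full 9 → 6 hours to go.
Vendor 26 (9.0): take the remaining 6 → done.
Vendor P: unused.

6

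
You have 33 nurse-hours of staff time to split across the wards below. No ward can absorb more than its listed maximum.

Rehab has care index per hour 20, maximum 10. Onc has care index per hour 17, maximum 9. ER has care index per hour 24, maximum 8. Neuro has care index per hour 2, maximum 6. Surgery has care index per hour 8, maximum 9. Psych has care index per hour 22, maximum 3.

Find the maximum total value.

635

Rank by care index per hour: ER 24 > Psych 22 > Rehab 20 > Onc 17 > Surgery 8 > Neuro 2.
ER takes 8 to reach its cap of 8 → 25 left.
Give Psych 3 to hit its cap of 3 → 22 left.
Rehab: +10 to 10 (cap) → 12 left.
Onc: +9 to 9 (cap) → 3 left.
Surgery: +3 (room for 9) → 3. Pool exhausted.
Total = 20×10 + 17×9 + 24×8 + 8×3 + 22×3 = 635.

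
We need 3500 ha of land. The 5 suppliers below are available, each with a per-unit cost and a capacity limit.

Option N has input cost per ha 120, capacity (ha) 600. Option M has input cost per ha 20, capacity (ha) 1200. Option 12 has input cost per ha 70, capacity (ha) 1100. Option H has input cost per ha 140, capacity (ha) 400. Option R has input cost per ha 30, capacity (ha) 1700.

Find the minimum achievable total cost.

117000

Cheapest first:
Option M (20): use full 1200 → 2300 ha to go.
Take 1700 from Option R at 30 → need 600 more.
Take 600 from Option 12 at 70 to finish.
Option N, Option H: unused.
Cost = 1200×20 + 1700×30 + 600×70 = 117000.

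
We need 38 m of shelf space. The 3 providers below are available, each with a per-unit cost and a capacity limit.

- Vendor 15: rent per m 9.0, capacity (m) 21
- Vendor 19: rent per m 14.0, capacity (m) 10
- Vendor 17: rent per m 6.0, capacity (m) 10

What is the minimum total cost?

Fill from the cheapest provider first.
Take 10 from Vendor 17 at 6.0 — need 28 more.
Vendor 15 (9.0): use full 21 — 7 m to go.
Take 7 from Vendor 19 at 14.0 to finish.
Cost = 10×6.0 + 21×9.0 + 7×14.0 = 347.

347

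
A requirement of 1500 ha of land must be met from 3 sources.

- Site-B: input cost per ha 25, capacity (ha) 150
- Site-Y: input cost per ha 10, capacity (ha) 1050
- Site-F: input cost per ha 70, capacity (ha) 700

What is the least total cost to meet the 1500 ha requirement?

Use sources in increasing cost order.
Site-Y at 10: take all 1050 ha ; 450 still needed.
Site-B at 25: take all 150 ha ; 300 still needed.
Site-F (70): take the remaining 300 ; done.
Cost = 1050×10 + 150×25 + 300×70 = 35250.

35250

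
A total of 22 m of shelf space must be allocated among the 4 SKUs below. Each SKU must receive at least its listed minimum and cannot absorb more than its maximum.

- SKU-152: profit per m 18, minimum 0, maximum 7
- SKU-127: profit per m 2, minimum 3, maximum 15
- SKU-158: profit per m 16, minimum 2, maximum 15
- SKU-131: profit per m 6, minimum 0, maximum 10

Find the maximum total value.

Meeting every minimum uses 0+3+2+0 = 5 m, leaving 17.
Highest profit per m first: SKU-152 18 > SKU-158 16 > SKU-131 6 > SKU-127 2.
SKU-152: +7 to 7 (cap) → 10 left.
Only 10 left; SKU-158 takes them to reach 12.
Total = 18×7 + 2×3 + 16×12 = 324.

324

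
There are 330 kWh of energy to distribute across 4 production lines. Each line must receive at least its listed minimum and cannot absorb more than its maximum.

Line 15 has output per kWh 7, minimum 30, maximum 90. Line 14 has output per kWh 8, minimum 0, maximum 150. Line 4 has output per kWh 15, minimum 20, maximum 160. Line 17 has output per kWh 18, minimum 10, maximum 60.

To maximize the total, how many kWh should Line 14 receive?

Meeting every minimum uses 30+0+20+10 = 60 kWh, leaving 270.
Rank by output per kWh: Line 17 18 > Line 4 15 > Line 14 8 > Line 15 7.
Line 17: +50 to 60 (cap) ; 220 left.
Give Line 4 140 more to hit its cap of 160 ; 80 left.
Only 80 left; Line 14 takes them to reach 80.

80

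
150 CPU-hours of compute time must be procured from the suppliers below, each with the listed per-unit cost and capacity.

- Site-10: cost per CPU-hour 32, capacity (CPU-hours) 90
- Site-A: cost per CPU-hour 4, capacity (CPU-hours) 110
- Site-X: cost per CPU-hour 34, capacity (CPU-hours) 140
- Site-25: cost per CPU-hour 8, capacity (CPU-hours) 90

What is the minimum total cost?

760

Cheapest first:
Take 110 from Site-A at 4 → need 40 more.
Take 40 from Site-25 at 8 to finish.
Site-10, Site-X: unused.
Cost = 110×4 + 40×8 = 760.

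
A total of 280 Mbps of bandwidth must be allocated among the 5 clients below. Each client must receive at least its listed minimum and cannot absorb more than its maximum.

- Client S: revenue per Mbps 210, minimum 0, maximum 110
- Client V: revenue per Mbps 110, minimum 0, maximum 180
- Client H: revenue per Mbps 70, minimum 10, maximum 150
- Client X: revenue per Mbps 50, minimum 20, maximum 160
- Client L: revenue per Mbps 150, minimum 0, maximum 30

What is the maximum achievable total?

41400

Meeting every minimum uses 0+0+10+20+0 = 30 Mbps, leaving 250.
Highest revenue per Mbps first: Client S 210 > Client L 150 > Client V 110 > Client H 70 > Client X 50.
Client S takes 110 more to reach its cap of 110 → 140 left.
Client L: +30 to 30 (cap) → 110 left.
Client V: +110 (room for 180) → 110. Pool exhausted.
Total = 210×110 + 110×110 + 70×10 + 50×20 + 150×30 = 41400.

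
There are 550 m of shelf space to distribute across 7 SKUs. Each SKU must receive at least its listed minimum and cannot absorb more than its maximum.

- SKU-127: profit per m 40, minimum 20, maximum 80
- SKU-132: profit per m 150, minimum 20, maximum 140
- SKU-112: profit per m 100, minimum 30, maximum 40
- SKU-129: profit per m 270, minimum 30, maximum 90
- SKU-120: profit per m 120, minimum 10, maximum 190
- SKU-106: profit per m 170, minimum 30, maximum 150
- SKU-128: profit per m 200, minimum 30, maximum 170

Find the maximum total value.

100800

Meeting every minimum uses 20+20+30+30+10+30+30 = 170 m, leaving 380.
Rank by profit per m: SKU-129 270 > SKU-128 200 > SKU-106 170 > SKU-132 150 > SKU-120 120 > SKU-112 100 > SKU-127 40.
Give SKU-129 60 more to hit its cap of 90 ; 320 left.
Give SKU-128 140 more to hit its cap of 170 ; 180 left.
SKU-106: +120 to 150 (cap) ; 60 left.
SKU-132 has room for 120 more but only 60 remain, so it gets 80.
Total = 40×20 + 150×80 + 100×30 + 270×90 + 120×10 + 170×150 + 200×170 = 100800.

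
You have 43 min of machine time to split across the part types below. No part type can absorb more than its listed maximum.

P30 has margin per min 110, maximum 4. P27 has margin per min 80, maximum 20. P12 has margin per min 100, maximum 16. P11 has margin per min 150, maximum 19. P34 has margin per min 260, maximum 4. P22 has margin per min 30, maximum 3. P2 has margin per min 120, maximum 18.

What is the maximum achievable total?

Order the part types by margin per min: P34 260 > P11 150 > P2 120 > P30 110 > P12 100 > P27 80 > P22 30.
P34: +4 to 4 (cap) → 39 left.
P11 takes 19 to reach its cap of 19 → 20 left.
Give P2 18 to hit its cap of 18 → 2 left.
P30 has room for 4 but only 2 remain, so it gets 2.
Total = 110×2 + 150×19 + 260×4 + 120×18 = 6270.

6270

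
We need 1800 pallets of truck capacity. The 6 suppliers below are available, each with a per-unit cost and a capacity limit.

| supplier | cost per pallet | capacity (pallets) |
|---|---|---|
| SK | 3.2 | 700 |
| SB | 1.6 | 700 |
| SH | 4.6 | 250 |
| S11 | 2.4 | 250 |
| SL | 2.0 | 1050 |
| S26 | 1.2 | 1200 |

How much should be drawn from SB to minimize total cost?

600

Use suppliers in increasing cost order.
S26 at 1.2: take all 1200 pallets — 600 still needed.
SB (1.6): take the remaining 600 — done.
SL, S11, SK, SH: unused.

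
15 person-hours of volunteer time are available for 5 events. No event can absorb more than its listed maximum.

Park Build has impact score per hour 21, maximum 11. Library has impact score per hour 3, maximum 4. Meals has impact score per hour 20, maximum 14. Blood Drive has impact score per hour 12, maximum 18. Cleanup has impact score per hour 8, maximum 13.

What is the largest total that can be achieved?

311

Rank by impact score per hour: Park Build 21 > Meals 20 > Blood Drive 12 > Cleanup 8 > Library 3.
Park Build: +11 to 11 (cap) → 4 left.
Meals has room for 14 but only 4 remain, so it gets 4.
Total = 21×11 + 20×4 = 311.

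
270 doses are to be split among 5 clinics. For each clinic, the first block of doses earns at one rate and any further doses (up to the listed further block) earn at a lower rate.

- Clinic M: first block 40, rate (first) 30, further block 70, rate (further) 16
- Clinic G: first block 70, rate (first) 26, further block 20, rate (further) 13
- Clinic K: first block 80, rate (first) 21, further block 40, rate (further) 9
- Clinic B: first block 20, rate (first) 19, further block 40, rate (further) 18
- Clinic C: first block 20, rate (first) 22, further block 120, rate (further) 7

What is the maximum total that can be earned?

6240

Order all 10 blocks by rate: Clinic M/first 30 > Clinic G/first 26 > Clinic C/first 22 > Clinic K/first 21 > Clinic B/first 19 > Clinic B/second 18 > Clinic M/second 16 > Clinic G/second 13 > Clinic K/second 9 > Clinic C/second 7.
Fill Clinic M first block (40 at 30) ; 230 left.
Clinic G/first (26): +70 ; 160 left.
Clinic C/first (22): +20 ; 140 left.
Fill Clinic K first block (80 at 21) ; 60 left.
Fill Clinic B first block (20 at 19) ; 40 left.
Clinic B second at 18: fill all 40 ; 0 left.
Total = 30×40 + 26×70 + 22×20 + 21×80 + 19×20 + 18×40 = 6240.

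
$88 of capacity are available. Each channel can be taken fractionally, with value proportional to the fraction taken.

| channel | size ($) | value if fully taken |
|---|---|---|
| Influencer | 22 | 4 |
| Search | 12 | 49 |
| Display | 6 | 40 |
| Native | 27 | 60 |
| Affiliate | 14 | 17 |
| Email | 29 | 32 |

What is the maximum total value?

198

Best value per unit of size first: Display 40/6≈6.67, Search 49/12≈4.08, Native 60/27≈2.22, Affiliate 17/14≈1.21, Email 32/29≈1.1, Influencer 4/22≈0.182.
All 6 $ of Display fit (value 40) ; 82 remain.
Search: take in full, 12 $ for value 49 ; 70 left.
Native: take in full, 27 $ for value 60 ; 43 left.
All 14 $ of Affiliate fit (value 17) ; 29 remain.
Email: take in full, 29 $ for value 32 ; 0 left.
Total value = 198.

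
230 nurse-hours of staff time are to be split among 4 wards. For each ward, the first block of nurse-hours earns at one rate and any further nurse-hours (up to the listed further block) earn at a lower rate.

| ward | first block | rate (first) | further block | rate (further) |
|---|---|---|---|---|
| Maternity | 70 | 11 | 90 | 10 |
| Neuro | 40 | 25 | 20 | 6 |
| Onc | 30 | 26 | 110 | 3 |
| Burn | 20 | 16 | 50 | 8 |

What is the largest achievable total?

3570

Rank every tier by rate: Onc/first 26 > Neuro/first 25 > Burn/first 16 > Maternity/first 11 > Maternity/second 10 > Burn/second 8 > Neuro/second 6 > Onc/second 3.
Onc first at 26: fill all 30 — 200 left.
Neuro first at 25: fill all 40 — 160 left.
Burn first at 16: fill all 20 — 140 left.
Maternity/first (11): +70 — 70 left.
70 remain; put them into Maternity second at 10.
Total = 26×30 + 25×40 + 16×20 + 11×70 + 10×70 = 3570.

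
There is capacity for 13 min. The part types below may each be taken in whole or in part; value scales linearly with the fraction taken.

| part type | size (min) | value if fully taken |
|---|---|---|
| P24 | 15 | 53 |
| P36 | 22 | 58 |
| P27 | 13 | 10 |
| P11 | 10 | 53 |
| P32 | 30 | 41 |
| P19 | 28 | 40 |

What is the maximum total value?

63.6

Rank by value-to-size ratio: P11 53/10≈5.3, P24 53/15≈3.53, P36 58/22≈2.64, P19 40/28≈1.43, P32 41/30≈1.37, P27 10/13≈0.769.
P11: take in full, 10 min for value 53 → 3 left.
Fill the last 3 min with part of P24: 3/15 of it earns 10.6.
Total value = 63.6.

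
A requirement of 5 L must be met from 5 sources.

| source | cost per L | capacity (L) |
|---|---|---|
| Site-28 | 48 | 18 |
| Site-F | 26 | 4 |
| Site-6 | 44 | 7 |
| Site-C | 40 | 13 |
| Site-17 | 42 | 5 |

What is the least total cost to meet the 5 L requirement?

Fill from the cheapest source first.
Site-F at 26: take all 4 L — 1 still needed.
Take 1 from Site-C at 40 to finish.
Site-17, Site-6, Site-28: unused.
Cost = 4×26 + 1×40 = 144.

144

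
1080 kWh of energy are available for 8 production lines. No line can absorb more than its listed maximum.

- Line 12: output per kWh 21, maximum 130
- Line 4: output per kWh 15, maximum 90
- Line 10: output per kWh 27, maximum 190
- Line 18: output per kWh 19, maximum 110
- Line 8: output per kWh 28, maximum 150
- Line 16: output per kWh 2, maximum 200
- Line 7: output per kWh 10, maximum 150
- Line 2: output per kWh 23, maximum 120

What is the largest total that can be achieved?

20040

Highest output per kWh first: Line 8 28 > Line 10 27 > Line 2 23 > Line 12 21 > Line 18 19 > Line 4 15 > Line 7 10 > Line 16 2.
Line 8: +150 to 150 (cap) — 930 left.
Line 10: +190 to 190 (cap) — 740 left.
Give Line 2 120 to hit its cap of 120 — 620 left.
Line 12: +130 to 130 (cap) — 490 left.
Line 18: +110 to 110 (cap) — 380 left.
Line 4: +90 to 90 (cap) — 290 left.
Line 7: +150 to 150 (cap) — 140 left.
Line 16: +140 (room for 200) → 140. Pool exhausted.
Total = 21×130 + 15×90 + 27×190 + 19×110 + 28×150 + 2×140 + 10×150 + 23×120 = 20040.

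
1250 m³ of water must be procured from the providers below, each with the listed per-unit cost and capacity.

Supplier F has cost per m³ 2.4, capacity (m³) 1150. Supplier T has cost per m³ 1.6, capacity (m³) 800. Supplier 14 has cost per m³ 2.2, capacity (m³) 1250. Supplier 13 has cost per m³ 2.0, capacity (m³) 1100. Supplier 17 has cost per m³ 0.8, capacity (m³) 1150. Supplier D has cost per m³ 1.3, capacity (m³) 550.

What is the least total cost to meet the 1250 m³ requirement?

1050

Fill from the cheapest provider first.
Supplier 17 at 0.8: take all 1150 m³ → 100 still needed.
Supplier D (1.3): take the remaining 100 → done.
Supplier T, Supplier 13, Supplier 14, Supplier F: unused.
Cost = 1150×0.8 + 100×1.3 = 1050.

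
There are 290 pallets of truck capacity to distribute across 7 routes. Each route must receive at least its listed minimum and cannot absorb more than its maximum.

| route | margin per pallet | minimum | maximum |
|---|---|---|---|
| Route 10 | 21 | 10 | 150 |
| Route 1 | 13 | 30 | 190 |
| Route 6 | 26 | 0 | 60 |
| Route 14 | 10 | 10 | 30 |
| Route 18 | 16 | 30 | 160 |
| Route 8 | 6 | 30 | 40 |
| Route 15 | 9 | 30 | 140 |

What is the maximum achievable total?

5080

Meeting every minimum uses 10+30+0+10+30+30+30 = 140 pallets, leaving 150.
Order the routes by margin per pallet: Route 6 26 > Route 10 21 > Route 18 16 > Route 1 13 > Route 14 10 > Route 15 9 > Route 8 6.
Give Route 6 60 more to hit its cap of 60 → 90 left.
Route 10 has room for 140 more but only 90 remain, so it gets 100.
Total = 21×100 + 13×30 + 26×60 + 10×10 + 16×30 + 6×30 + 9×30 = 5080.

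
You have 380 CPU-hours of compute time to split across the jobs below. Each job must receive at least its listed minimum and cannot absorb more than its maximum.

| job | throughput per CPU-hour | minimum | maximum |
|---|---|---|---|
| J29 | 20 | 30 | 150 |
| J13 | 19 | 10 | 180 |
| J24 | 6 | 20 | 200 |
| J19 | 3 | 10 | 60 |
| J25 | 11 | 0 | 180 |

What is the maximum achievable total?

6790

Meeting every minimum uses 30+10+20+10+0 = 70 CPU-hours, leaving 310.
Highest throughput per CPU-hour first: J29 20 > J13 19 > J25 11 > J24 6 > J19 3.
J29: +120 to 150 (cap) ; 190 left.
J13 takes 170 more to reach its cap of 180 ; 20 left.
J25 has room for 180 more but only 20 remain, so it gets 20.
Total = 20×150 + 19×180 + 6×20 + 3×10 + 11×20 = 6790.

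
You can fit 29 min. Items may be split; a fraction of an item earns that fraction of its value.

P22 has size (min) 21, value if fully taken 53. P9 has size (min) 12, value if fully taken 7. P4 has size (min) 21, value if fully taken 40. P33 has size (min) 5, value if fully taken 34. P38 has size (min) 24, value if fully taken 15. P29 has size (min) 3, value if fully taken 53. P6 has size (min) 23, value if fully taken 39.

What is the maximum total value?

Best value per unit of size first: P29 53/3≈17.7, P33 34/5≈6.8, P22 53/21≈2.52, P4 40/21≈1.9, P6 39/23≈1.7, P38 15/24≈0.625, P9 7/12≈0.583.
P29: take in full, 3 min for value 53 — 26 left.
P33: take in full, 5 min for value 34 — 21 left.
All 21 min of P22 fit (value 53) — 0 remain.
Total value = 140.

140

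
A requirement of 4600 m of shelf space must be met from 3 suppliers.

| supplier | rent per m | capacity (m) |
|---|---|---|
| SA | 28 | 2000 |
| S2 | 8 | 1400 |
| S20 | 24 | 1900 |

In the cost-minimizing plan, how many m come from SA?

1300

Cheapest first:
S2 at 8: take all 1400 m ; 3200 still needed.
S20 (24): use full 1900 ; 1300 m to go.
SA at 28: take 1300 of its 2000 ; requirement met.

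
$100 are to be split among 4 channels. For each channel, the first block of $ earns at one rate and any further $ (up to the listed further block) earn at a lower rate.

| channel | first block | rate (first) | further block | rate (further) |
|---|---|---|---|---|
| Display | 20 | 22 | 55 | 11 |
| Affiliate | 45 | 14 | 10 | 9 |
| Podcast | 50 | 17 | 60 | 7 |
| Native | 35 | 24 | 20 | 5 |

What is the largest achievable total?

Rank every tier by rate: Native/T1 24 > Display/T1 22 > Podcast/T1 17 > Affiliate/T1 14 > Display/T2 11 > Affiliate/T2 9 > Podcast/T2 7 > Native/T2 5.
Native/T1 (24): +35 ; 65 left.
Fill Display T1 block (20 at 22) ; 45 left.
Podcast/T1: +45 of 50 at 17; pool empty.
Total = 24×35 + 22×20 + 17×45 = 2045.

2045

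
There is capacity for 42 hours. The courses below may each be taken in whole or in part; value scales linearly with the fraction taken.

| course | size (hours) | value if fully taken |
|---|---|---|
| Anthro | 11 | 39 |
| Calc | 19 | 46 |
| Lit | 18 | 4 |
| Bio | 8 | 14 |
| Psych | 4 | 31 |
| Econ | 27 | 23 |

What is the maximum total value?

130

Best value per unit of size first: Psych 31/4≈7.75, Anthro 39/11≈3.55, Calc 46/19≈2.42, Bio 14/8≈1.75, Econ 23/27≈0.852, Lit 4/18≈0.222.
Psych: take in full, 4 hours for value 31 ; 38 left.
Anthro: take in full, 11 hours for value 39 ; 27 left.
Take all of Calc (19 hours, value 46) ; 8 hours left.
Bio: take in full, 8 hours for value 14 ; 0 left.
Total value = 130.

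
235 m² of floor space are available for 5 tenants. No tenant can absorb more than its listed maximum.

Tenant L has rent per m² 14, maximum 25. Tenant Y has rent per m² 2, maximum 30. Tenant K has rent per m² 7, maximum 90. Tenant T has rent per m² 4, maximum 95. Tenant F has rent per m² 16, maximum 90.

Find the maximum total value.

2540

Rank by rent per m²: Tenant F 16 > Tenant L 14 > Tenant K 7 > Tenant T 4 > Tenant Y 2.
Tenant F: +90 to 90 (cap) — 145 left.
Give Tenant L 25 to hit its cap of 25 — 120 left.
Tenant K: +90 to 90 (cap) — 30 left.
Only 30 left; Tenant T takes them to reach 30.
Total = 14×25 + 7×90 + 4×30 + 16×90 = 2540.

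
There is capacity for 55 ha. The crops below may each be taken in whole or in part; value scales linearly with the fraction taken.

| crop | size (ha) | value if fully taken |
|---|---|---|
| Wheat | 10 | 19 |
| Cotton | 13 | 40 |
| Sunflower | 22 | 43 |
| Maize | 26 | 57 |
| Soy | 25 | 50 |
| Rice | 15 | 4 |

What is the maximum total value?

Rank by value-to-size ratio: Cotton 40/13≈3.08, Maize 57/26≈2.19, Soy 50/25≈2, Sunflower 43/22≈1.95, Wheat 19/10≈1.9, Rice 4/15≈0.267.
Take all of Cotton (13 ha, value 40) → 42 ha left.
Maize: take in full, 26 ha for value 57 → 16 left.
16 ha left: a 16/25 share of Soy gives 50×16/25 = 32.
Total value = 129.

129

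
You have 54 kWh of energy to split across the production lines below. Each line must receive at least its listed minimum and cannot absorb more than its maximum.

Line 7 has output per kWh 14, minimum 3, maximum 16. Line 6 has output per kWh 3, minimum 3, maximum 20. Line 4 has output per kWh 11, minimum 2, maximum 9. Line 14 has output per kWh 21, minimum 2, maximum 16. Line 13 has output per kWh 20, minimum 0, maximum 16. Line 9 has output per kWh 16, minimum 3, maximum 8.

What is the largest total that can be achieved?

941

Meeting every minimum uses 3+3+2+2+0+3 = 13 kWh, leaving 41.
Highest output per kWh first: Line 14 21 > Line 13 20 > Line 9 16 > Line 7 14 > Line 4 11 > Line 6 3.
Line 14 takes 14 more to reach its cap of 16 → 27 left.
Line 13 takes 16 more to reach its cap of 16 → 11 left.
Give Line 9 5 more to hit its cap of 8 → 6 left.
Line 7 has room for 13 more but only 6 remain, so it gets 9.
Total = 14×9 + 3×3 + 11×2 + 21×16 + 20×16 + 16×8 = 941.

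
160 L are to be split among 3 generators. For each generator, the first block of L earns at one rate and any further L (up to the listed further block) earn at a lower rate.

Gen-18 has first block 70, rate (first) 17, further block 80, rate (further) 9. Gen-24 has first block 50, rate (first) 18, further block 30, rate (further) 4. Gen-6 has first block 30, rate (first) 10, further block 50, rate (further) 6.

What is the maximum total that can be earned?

2480

Order all 6 blocks by rate: Gen-24/tier1 18 > Gen-18/tier1 17 > Gen-6/tier1 10 > Gen-18/tier2 9 > Gen-6/tier2 6 > Gen-24/tier2 4.
Gen-24 tier1 at 18: fill all 50 → 110 left.
Fill Gen-18 tier1 block (70 at 17) → 40 left.
Gen-6/tier1 (10): +30 → 10 left.
Gen-18/tier2: +10 of 80 at 9; pool empty.
Total = 18×50 + 17×70 + 10×30 + 9×10 = 2480.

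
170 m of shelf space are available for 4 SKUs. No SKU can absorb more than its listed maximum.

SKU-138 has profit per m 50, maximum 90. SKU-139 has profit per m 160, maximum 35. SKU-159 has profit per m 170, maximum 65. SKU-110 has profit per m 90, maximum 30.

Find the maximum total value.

21350

Rank by profit per m: SKU-159 170 > SKU-139 160 > SKU-110 90 > SKU-138 50.
SKU-159 takes 65 to reach its cap of 65 — 105 left.
SKU-139 takes 35 to reach its cap of 35 — 70 left.
Give SKU-110 30 to hit its cap of 30 — 40 left.
SKU-138 has room for 90 but only 40 remain, so it gets 40.
Total = 50×40 + 160×35 + 170×65 + 90×30 = 21350.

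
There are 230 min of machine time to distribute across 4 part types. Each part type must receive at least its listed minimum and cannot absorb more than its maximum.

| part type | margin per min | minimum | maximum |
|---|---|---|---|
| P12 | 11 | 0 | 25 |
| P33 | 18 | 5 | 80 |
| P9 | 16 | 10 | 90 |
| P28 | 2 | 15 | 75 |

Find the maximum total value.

Meeting every minimum uses 0+5+10+15 = 30 min, leaving 200.
Order the part types by margin per min: P33 18 > P9 16 > P12 11 > P28 2.
Give P33 75 more to hit its cap of 80 → 125 left.
Give P9 80 more to hit its cap of 90 → 45 left.
Give P12 25 more to hit its cap of 25 → 20 left.
Only 20 left; P28 takes them to reach 35.
Total = 11×25 + 18×80 + 16×90 + 2×35 = 3225.

3225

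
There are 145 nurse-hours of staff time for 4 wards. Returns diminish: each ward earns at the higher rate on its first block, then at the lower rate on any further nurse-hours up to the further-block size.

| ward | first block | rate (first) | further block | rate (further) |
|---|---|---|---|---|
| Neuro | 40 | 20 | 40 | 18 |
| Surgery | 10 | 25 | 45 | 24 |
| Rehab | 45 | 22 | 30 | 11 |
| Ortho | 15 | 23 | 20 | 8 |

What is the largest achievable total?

Rank every tier by rate: Surgery/first 25 > Surgery/second 24 > Ortho/first 23 > Rehab/first 22 > Neuro/first 20 > Neuro/second 18 > Rehab/second 11 > Ortho/second 8.
Fill Surgery first block (10 at 25) — 135 left.
Surgery/second (24): +45 — 90 left.
Ortho/first (23): +15 — 75 left.
Rehab first at 22: fill all 45 — 30 left.
Neuro first at 20: only 30 left, fill 30.
Total = 25×10 + 24×45 + 23×15 + 22×45 + 20×30 = 3265.

3265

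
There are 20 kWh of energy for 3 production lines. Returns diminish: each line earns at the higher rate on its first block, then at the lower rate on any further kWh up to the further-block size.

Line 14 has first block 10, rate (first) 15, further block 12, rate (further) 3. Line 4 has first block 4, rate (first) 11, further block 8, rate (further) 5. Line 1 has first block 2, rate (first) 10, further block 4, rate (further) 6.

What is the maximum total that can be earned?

Order all 6 blocks by rate: Line 14/tier1 15 > Line 4/tier1 11 > Line 1/tier1 10 > Line 1/tier2 6 > Line 4/tier2 5 > Line 14/tier2 3.
Fill Line 14 tier1 block (10 at 15) → 10 left.
Line 4/tier1 (11): +4 → 6 left.
Fill Line 1 tier1 block (2 at 10) → 4 left.
Line 1 tier2 at 6: fill all 4 → 0 left.
Total = 15×10 + 11×4 + 10×2 + 6×4 = 238.

238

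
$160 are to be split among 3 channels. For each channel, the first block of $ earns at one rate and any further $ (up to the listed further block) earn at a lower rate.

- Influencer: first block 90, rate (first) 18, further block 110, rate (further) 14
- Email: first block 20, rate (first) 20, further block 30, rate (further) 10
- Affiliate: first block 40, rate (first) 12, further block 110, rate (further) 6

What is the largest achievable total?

2720

Treat each block as its own option and order by rate: Email/tier1 20 > Influencer/tier1 18 > Influencer/tier2 14 > Affiliate/tier1 12 > Email/tier2 10 > Affiliate/tier2 6.
Email/tier1 (20): +20 ; 140 left.
Fill Influencer tier1 block (90 at 18) ; 50 left.
50 remain; put them into Influencer tier2 at 14.
Total = 20×20 + 18×90 + 14×50 = 2720.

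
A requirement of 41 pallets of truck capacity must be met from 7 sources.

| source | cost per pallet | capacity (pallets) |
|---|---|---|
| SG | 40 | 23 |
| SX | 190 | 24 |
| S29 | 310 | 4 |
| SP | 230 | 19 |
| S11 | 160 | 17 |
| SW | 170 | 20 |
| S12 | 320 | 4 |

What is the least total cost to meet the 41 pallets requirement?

Use sources in increasing cost order.
Take 23 from SG at 40 ; need 18 more.
S11 at 160: take all 17 pallets ; 1 still needed.
SW (170): take the remaining 1 ; done.
SX, SP, S29, S12: unused.
Cost = 23×40 + 17×160 + 1×170 = 3810.

3810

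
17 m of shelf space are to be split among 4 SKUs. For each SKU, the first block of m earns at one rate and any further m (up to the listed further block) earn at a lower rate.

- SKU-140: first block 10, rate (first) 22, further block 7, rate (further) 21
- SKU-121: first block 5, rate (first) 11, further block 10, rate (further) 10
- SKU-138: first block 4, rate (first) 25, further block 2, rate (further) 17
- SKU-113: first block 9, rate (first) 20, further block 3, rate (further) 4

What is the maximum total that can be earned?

383

Treat each block as its own option and order by rate: SKU-138/first 25 > SKU-140/first 22 > SKU-140/second 21 > SKU-113/first 20 > SKU-138/second 17 > SKU-121/first 11 > SKU-121/second 10 > SKU-113/second 4.
SKU-138 first at 25: fill all 4 ; 13 left.
Fill SKU-140 first block (10 at 22) ; 3 left.
3 remain; put them into SKU-140 second at 21.
Total = 25×4 + 22×10 + 21×3 = 383.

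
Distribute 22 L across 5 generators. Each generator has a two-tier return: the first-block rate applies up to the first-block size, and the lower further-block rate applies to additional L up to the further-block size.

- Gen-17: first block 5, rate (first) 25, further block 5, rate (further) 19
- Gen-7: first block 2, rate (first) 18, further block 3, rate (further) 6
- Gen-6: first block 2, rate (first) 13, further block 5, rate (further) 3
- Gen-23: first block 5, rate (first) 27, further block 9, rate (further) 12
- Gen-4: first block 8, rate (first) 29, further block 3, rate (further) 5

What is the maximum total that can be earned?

Treat each block as its own option and order by rate: Gen-4/tier1 29 > Gen-23/tier1 27 > Gen-17/tier1 25 > Gen-17/tier2 19 > Gen-7/tier1 18 > Gen-6/tier1 13 > Gen-23/tier2 12 > Gen-7/tier2 6 > Gen-4/tier2 5 > Gen-6/tier2 3.
Fill Gen-4 tier1 block (8 at 29) — 14 left.
Fill Gen-23 tier1 block (5 at 27) — 9 left.
Fill Gen-17 tier1 block (5 at 25) — 4 left.
Gen-17 tier2 at 19: only 4 left, fill 4.
Total = 29×8 + 27×5 + 25×5 + 19×4 = 568.

568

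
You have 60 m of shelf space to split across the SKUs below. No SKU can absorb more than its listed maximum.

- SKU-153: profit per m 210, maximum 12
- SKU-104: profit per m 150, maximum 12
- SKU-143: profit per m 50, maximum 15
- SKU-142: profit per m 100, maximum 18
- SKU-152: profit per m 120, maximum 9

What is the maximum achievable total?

Order the SKUs by profit per m: SKU-153 210 > SKU-104 150 > SKU-152 120 > SKU-142 100 > SKU-143 50.
Give SKU-153 12 to hit its cap of 12 ; 48 left.
SKU-104 takes 12 to reach its cap of 12 ; 36 left.
SKU-152: +9 to 9 (cap) ; 27 left.
Give SKU-142 18 to hit its cap of 18 ; 9 left.
SKU-143: +9 (room for 15) → 9. Pool exhausted.
Total = 210×12 + 150×12 + 50×9 + 100×18 + 120×9 = 7650.

7650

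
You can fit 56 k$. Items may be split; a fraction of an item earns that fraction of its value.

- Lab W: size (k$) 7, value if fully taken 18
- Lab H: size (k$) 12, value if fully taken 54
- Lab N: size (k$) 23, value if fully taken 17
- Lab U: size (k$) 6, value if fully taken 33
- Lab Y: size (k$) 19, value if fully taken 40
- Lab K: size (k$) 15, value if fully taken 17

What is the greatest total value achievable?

Best value per unit of size first: Lab U 33/6≈5.5, Lab H 54/12≈4.5, Lab W 18/7≈2.57, Lab Y 40/19≈2.11, Lab K 17/15≈1.13, Lab N 17/23≈0.739.
Take all of Lab U (6 k$, value 33) → 50 k$ left.
Take all of Lab H (12 k$, value 54) → 38 k$ left.
All 7 k$ of Lab W fit (value 18) → 31 remain.
Take all of Lab Y (19 k$, value 40) → 12 k$ left.
Only 12 k$ remain; take 12/15 of Lab K for value 17×12/15 = 13.6.
Total value = 158.6.

158.6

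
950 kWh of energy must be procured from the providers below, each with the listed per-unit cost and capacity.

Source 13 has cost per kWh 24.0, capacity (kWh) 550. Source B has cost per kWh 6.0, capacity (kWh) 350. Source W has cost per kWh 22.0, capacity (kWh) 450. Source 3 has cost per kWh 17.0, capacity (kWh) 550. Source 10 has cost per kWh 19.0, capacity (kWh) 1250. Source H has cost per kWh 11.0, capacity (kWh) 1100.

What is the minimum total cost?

8700

Cheapest first:
Take 350 from Source B at 6.0 → need 600 more.
Take 600 from Source H at 11.0 to finish.
Source 3, Source 10, Source W, Source 13: unused.
Cost = 350×6.0 + 600×11.0 = 8700.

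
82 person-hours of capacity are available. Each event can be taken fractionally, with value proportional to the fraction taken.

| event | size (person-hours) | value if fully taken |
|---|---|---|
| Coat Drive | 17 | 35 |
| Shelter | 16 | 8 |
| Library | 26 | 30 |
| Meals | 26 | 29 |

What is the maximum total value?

100.5

Sort by value density: Coat Drive 35/17≈2.06, Library 30/26≈1.15, Meals 29/26≈1.12, Shelter 8/16≈0.5.
Take all of Coat Drive (17 person-hours, value 35) — 65 person-hours left.
Library: take in full, 26 person-hours for value 30 — 39 left.
All 26 person-hours of Meals fit (value 29) — 13 remain.
Fill the last 13 person-hours with part of Shelter: 13/16 of it earns 6.5.
Total value = 100.5.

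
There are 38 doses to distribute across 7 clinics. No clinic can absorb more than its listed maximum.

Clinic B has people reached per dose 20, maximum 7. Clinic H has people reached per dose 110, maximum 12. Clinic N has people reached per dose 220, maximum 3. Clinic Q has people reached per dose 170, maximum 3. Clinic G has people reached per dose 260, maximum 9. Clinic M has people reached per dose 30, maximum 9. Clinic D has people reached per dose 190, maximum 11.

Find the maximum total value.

6920

Highest people reached per dose first: Clinic G 260 > Clinic N 220 > Clinic D 190 > Clinic Q 170 > Clinic H 110 > Clinic M 30 > Clinic B 20.
Give Clinic G 9 to hit its cap of 9 — 29 left.
Clinic N takes 3 to reach its cap of 3 — 26 left.
Clinic D takes 11 to reach its cap of 11 — 15 left.
Clinic Q: +3 to 3 (cap) — 12 left.
Clinic H: +12 to 12 (cap) — 0 left.
Total = 110×12 + 220×3 + 170×3 + 260×9 + 190×11 = 6920.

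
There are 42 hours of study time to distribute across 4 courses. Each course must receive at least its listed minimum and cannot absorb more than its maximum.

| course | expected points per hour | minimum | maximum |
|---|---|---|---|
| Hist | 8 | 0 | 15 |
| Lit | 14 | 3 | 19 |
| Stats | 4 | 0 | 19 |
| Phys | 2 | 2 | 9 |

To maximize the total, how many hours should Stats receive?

6

Meeting every minimum uses 0+3+0+2 = 5 hours, leaving 37.
Highest expected points per hour first: Lit 14 > Hist 8 > Stats 4 > Phys 2.
Lit takes 16 more to reach its cap of 19 ; 21 left.
Hist takes 15 more to reach its cap of 15 ; 6 left.
Stats: +6 (room for 19) → 6. Pool exhausted.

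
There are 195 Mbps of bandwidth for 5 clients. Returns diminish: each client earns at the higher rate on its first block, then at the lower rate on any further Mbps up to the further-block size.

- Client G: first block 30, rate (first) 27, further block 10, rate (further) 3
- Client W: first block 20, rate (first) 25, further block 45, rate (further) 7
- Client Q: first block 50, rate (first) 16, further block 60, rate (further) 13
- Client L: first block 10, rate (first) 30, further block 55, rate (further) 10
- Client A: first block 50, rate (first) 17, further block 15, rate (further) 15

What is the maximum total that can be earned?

3745

Order all 10 blocks by rate: Client L/tier1 30 > Client G/tier1 27 > Client W/tier1 25 > Client A/tier1 17 > Client Q/tier1 16 > Client A/tier2 15 > Client Q/tier2 13 > Client L/tier2 10 > Client W/tier2 7 > Client G/tier2 3.
Fill Client L tier1 block (10 at 30) — 185 left.
Client G/tier1 (27): +30 — 155 left.
Client W/tier1 (25): +20 — 135 left.
Client A/tier1 (17): +50 — 85 left.
Client Q tier1 at 16: fill all 50 — 35 left.
Fill Client A tier2 block (15 at 15) — 20 left.
Client Q tier2 at 13: only 20 left, fill 20.
Total = 30×10 + 27×30 + 25×20 + 17×50 + 16×50 + 15×15 + 13×20 = 3745.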